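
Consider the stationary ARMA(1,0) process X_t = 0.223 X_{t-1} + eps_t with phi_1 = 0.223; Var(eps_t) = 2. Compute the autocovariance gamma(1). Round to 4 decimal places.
\gamma(1) = 0.4693

Multiply the model equation by X_{t-k} and take expectations. With theta_0 = psi_0 = 1 and psi_j the MA(infinity) weights, this gives
  gamma(k) - sum_i phi_i gamma(k-i) = c_k,
  c_k = sigma^2 * sum_{j=k..q} theta_j psi_{j-k}   (c_k = 0 for k > q),
using gamma(-m) = gamma(m).
Pure AR (q = 0): c_0 = sigma^2 = 2, c_k = 0 for k >= 1.
Equations for k = 0 and k = 1 (AR order 1):
  gamma(0) = phi_1 gamma(1) + c_0
  gamma(1) = phi_1 gamma(0) + c_1
Substituting the second into the first: gamma(0) (1 - phi_1^2) = c_0 + phi_1 c_1, so
  gamma(0) = c_0 / (1 - phi_1^2) = 2 / (1 - (0.223)^2) = 2 / 0.950271 = 2.104663.
  gamma(1) = phi_1 gamma(0) = (0.223)(2.104663) = 0.46934.
Therefore gamma(1) = 0.4693 (to 4 decimal places).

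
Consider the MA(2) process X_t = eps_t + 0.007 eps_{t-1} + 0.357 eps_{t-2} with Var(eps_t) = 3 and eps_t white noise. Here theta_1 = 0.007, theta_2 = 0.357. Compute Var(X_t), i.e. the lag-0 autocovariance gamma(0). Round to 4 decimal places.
\gamma(0) = 3.3825

For an MA(q) process X_t = eps_t + sum_i theta_i eps_{t-i} with
Var(eps_t) = sigma^2, the variance is
  gamma(0) = sigma^2 * (1 + sum_i theta_i^2).
  sum_i theta_i^2 = (0.007)^2 + (0.357)^2 = 0.000049 + 0.127449 = 0.127498.
  gamma(0) = 3 * (1 + 0.127498) = 3 * 1.127498 = 3.382494, which rounds to 3.3825.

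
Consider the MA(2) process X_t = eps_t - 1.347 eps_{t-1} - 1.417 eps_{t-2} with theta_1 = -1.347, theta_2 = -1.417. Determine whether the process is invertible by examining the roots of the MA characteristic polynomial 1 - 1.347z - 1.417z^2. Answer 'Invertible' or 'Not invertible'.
\text{Not invertible}

The MA(q) characteristic polynomial is P(z) = 1 - 1.347z - 1.417z^2.
Invertibility requires all roots to lie outside the unit circle, i.e. |z| > 1 for every root.
Set 1 + (-1.347) z + (-1.417) z^2 = 0, i.e. a z^2 + b z + c = 0 with a = -1.417, b = -1.347, c = 1.
Discriminant D = b^2 - 4ac = (-1.347)^2 - 4*(-1.417)*1 = 1.814409 - (-5.668) = 7.482409.
D >= 0, so the roots are real: z = (-b +/- sqrt(D)) / (2a) = (1.347 +/- 2.735399) / (-2.834).
  z_1 = (1.347 + 2.735399) / (-2.834) = -1.4405,   |z_1| = 1.4405.
  z_2 = (1.347 - 2.735399) / (-2.834) = 0.4899,   |z_2| = 0.4899.
Moduli of all roots: 1.4405, 0.4899.
All moduli strictly greater than 1? No.
Verdict: Not invertible.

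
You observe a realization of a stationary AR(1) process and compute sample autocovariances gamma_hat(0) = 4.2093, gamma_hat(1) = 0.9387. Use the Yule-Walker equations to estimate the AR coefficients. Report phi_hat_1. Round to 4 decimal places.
\hat\phi_{1} = 0.2230

The Yule-Walker equations for an AR(p) process read, in matrix form,
  Gamma_p phi = r_p,   with   (Gamma_p)_{ij} = gamma(|i - j|),
                       (r_p)_i = gamma(i),   i,j = 1..p.
Substitute the sample gammas (Toeplitz matrix and right-hand side of size 1):
  Gamma_p = [[4.2093]]
  r_p     = [0.9387]
With p = 1 this is the single equation gamma(0) phi_1 = gamma(1):
  phi_hat_1 = gamma(1) / gamma(0) = 0.9387 / 4.2093 = 0.2230.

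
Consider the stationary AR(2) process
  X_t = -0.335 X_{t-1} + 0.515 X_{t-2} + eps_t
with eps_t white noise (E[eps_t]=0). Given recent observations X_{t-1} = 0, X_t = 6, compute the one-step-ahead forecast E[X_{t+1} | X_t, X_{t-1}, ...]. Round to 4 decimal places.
E[X_{t+1} \mid \mathcal F_t] = -2.0100

For an AR(p) model X_t = c + sum_i phi_i X_{t-i} + eps_t, the
one-step-ahead conditional mean is
  E[X_{t+1} | X_t, ...] = c + sum_i phi_i X_{t+1-i}.
Substitute known values:
  E[X_{t+1} | ...] = (-0.335) * (6) + (0.515) * (0)
                   = -2.0100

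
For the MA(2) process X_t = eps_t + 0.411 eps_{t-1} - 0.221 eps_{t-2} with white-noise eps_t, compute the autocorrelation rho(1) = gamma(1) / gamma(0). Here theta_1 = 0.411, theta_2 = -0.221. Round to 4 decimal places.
\rho(1) = 0.2629

For an MA(q) process with theta_0 = 1, the autocovariance is
  gamma(k) = sigma^2 * sum_{i=0..q-k} theta_i * theta_{i+k},
and rho(k) = gamma(k) / gamma(0). Sigma^2 cancels.
  numerator   = (1)*(0.411) + (0.411)*(-0.221) = 0.320169.
  denominator = (1)^2 + (0.411)^2 + (-0.221)^2 = 1.217762.
  rho(1) = 0.320169 / 1.217762 = 0.2629.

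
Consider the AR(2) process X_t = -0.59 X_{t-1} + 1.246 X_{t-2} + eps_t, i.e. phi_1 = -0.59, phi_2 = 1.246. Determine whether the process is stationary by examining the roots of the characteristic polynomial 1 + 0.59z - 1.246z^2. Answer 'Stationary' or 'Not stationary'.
\text{Not stationary}

The AR(p) characteristic polynomial is P(z) = 1 + 0.59z - 1.246z^2.
Stationarity requires all roots to lie outside the unit circle, i.e. |z| > 1 for every root.
Set 1 + (0.59) z + (-1.246) z^2 = 0, i.e. a z^2 + b z + c = 0 with a = -1.246, b = 0.59, c = 1.
Discriminant D = b^2 - 4ac = (0.59)^2 - 4*(-1.246)*1 = 0.3481 - (-4.984) = 5.3321.
D >= 0, so the roots are real: z = (-b +/- sqrt(D)) / (2a) = (-0.59 +/- 2.309134) / (-2.492).
  z_1 = (-0.59 + 2.309134) / (-2.492) = -0.6899,   |z_1| = 0.6899.
  z_2 = (-0.59 - 2.309134) / (-2.492) = 1.1634,   |z_2| = 1.1634.
Moduli of all roots: 0.6899, 1.1634.
All moduli strictly greater than 1? No.
Verdict: Not stationary.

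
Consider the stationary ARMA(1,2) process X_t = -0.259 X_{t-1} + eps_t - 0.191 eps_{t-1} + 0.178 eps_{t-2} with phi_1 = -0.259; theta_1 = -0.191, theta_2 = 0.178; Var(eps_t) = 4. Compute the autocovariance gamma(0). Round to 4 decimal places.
\gamma(0) = 5.1820

Multiply the model equation by X_{t-k} and take expectations. With theta_0 = psi_0 = 1 and psi_j the MA(infinity) weights, this gives
  gamma(k) - sum_i phi_i gamma(k-i) = c_k,
  c_k = sigma^2 * sum_{j=k..q} theta_j psi_{j-k}   (c_k = 0 for k > q),
using gamma(-m) = gamma(m).
psi-weights needed (psi_j = theta_j + sum_i phi_i psi_{j-i}):
  psi_1 = theta_1 + phi_1 = -0.191 + (-0.259) = -0.45
  psi_2 = theta_2 + phi_1 psi_1 = 0.178 + (-0.259)(-0.45) = 0.29455
Right-hand sides:
  c_0 = sigma^2 (1 + theta_1 psi_1 + theta_2 psi_2) = 4 * (1 + (-0.191)(-0.45) + (0.178)(0.29455)) = 4 * 1.13838 = 4.55352
  c_1 = sigma^2 (theta_1 + theta_2 psi_1) = 4 * (-0.191 + (0.178)(-0.45)) = -1.0844
  c_2 = sigma^2 theta_2 = 4 * (0.178) = 0.712
Equations for k = 0 and k = 1 (AR order 1):
  gamma(0) = phi_1 gamma(1) + c_0
  gamma(1) = phi_1 gamma(0) + c_1
Substituting the second into the first: gamma(0) (1 - phi_1^2) = c_0 + phi_1 c_1, so
  gamma(0) = (c_0 + phi_1 c_1) / (1 - phi_1^2) = (4.55352 + (-0.259)(-1.0844)) / (1 - (-0.259)^2) = 4.834379 / 0.932919 = 5.181992.
Therefore gamma(0) = 5.1820 (to 4 decimal places).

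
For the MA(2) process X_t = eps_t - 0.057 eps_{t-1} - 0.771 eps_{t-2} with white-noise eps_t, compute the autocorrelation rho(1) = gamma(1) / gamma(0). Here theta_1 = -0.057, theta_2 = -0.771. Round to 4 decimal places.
\rho(1) = -0.0082

For an MA(q) process with theta_0 = 1, the autocovariance is
  gamma(k) = sigma^2 * sum_{i=0..q-k} theta_i * theta_{i+k},
and rho(k) = gamma(k) / gamma(0). Sigma^2 cancels.
  numerator   = (1)*(-0.057) + (-0.057)*(-0.771) = -0.013053.
  denominator = (1)^2 + (-0.057)^2 + (-0.771)^2 = 1.59769.
  rho(1) = -0.013053 / 1.59769 = -0.0082.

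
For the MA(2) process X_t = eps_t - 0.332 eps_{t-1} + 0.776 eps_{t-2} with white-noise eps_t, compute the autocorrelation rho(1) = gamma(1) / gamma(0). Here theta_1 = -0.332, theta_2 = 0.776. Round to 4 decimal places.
\rho(1) = -0.3443

For an MA(q) process with theta_0 = 1, the autocovariance is
  gamma(k) = sigma^2 * sum_{i=0..q-k} theta_i * theta_{i+k},
and rho(k) = gamma(k) / gamma(0). Sigma^2 cancels.
  numerator   = (1)*(-0.332) + (-0.332)*(0.776) = -0.589632.
  denominator = (1)^2 + (-0.332)^2 + (0.776)^2 = 1.7124.
  rho(1) = -0.589632 / 1.7124 = -0.3443.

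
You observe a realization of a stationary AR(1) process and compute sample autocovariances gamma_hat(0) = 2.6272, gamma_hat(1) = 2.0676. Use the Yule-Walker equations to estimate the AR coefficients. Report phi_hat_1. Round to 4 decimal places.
\hat\phi_{1} = 0.7870

The Yule-Walker equations for an AR(p) process read, in matrix form,
  Gamma_p phi = r_p,   with   (Gamma_p)_{ij} = gamma(|i - j|),
                       (r_p)_i = gamma(i),   i,j = 1..p.
Substitute the sample gammas (Toeplitz matrix and right-hand side of size 1):
  Gamma_p = [[2.6272]]
  r_p     = [2.0676]
With p = 1 this is the single equation gamma(0) phi_1 = gamma(1):
  phi_hat_1 = gamma(1) / gamma(0) = 2.0676 / 2.6272 = 0.7870.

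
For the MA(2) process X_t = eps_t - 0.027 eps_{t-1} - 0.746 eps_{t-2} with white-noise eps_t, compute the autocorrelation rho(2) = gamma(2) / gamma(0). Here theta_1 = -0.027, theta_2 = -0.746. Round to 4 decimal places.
\rho(2) = -0.4791

For an MA(q) process with theta_0 = 1, the autocovariance is
  gamma(k) = sigma^2 * sum_{i=0..q-k} theta_i * theta_{i+k},
and rho(k) = gamma(k) / gamma(0). Sigma^2 cancels.
  numerator   = (1)*(-0.746) = -0.746.
  denominator = (1)^2 + (-0.027)^2 + (-0.746)^2 = 1.557245.
  rho(2) = -0.746 / 1.557245 = -0.4791.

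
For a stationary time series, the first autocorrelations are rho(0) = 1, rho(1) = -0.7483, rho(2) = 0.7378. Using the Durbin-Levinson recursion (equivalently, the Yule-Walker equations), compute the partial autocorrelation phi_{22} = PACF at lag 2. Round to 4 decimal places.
\phi_{22} = 0.4042

The PACF at lag k is phi_{kk}, the last component of the solution
to the Yule-Walker system G_k phi = r_k where
  (G_k)_{ij} = rho(|i - j|), (r_k)_i = rho(i), i,j = 1..k.
Equivalently, Durbin-Levinson gives phi_{kk} iteratively:
  phi_{11} = rho(1)
  phi_{kk} = [rho(k) - sum_{j=1..k-1} phi_{k-1,j} rho(k-j)]
            / [1 - sum_{j=1..k-1} phi_{k-1,j} rho(j)],
  phi_{k,j} = phi_{k-1,j} - phi_{kk} phi_{k-1,k-j},  j = 1..k-1.
Step k = 1:
  phi_11 = rho(1) = -0.7483.
Step k = 2:
  phi_22 = [rho(2) - phi_11 rho(1)] / [1 - phi_11 rho(1)] = [0.7378 - (-0.7483)(-0.7483)] / [1 - (-0.7483)(-0.7483)]
         = 0.17784711 / 0.44004711 = 0.4042.
Therefore phi_{22} = 0.4042.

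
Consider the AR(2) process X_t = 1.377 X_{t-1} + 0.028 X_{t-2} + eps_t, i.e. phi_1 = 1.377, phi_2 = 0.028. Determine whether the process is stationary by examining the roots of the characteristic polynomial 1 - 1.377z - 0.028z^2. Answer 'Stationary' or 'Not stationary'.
\text{Not stationary}

The AR(p) characteristic polynomial is P(z) = 1 - 1.377z - 0.028z^2.
Stationarity requires all roots to lie outside the unit circle, i.e. |z| > 1 for every root.
Set 1 + (-1.377) z + (-0.028) z^2 = 0, i.e. a z^2 + b z + c = 0 with a = -0.028, b = -1.377, c = 1.
Discriminant D = b^2 - 4ac = (-1.377)^2 - 4*(-0.028)*1 = 1.896129 - (-0.112) = 2.008129.
D >= 0, so the roots are real: z = (-b +/- sqrt(D)) / (2a) = (1.377 +/- 1.417085) / (-0.056).
  z_1 = (1.377 + 1.417085) / (-0.056) = -49.8944,   |z_1| = 49.8944.
  z_2 = (1.377 - 1.417085) / (-0.056) = 0.7158,   |z_2| = 0.7158.
Moduli of all roots: 49.8944, 0.7158.
All moduli strictly greater than 1? No.
Verdict: Not stationary.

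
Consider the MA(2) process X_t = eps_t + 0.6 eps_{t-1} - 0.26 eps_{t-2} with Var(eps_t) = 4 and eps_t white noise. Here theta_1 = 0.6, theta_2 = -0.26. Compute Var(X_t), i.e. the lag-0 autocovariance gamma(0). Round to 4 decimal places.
\gamma(0) = 5.7104

For an MA(q) process X_t = eps_t + sum_i theta_i eps_{t-i} with
Var(eps_t) = sigma^2, the variance is
  gamma(0) = sigma^2 * (1 + sum_i theta_i^2).
  sum_i theta_i^2 = (0.6)^2 + (-0.26)^2 = 0.36 + 0.0676 = 0.4276.
  gamma(0) = 4 * (1 + 0.4276) = 4 * 1.4276 = 5.7104.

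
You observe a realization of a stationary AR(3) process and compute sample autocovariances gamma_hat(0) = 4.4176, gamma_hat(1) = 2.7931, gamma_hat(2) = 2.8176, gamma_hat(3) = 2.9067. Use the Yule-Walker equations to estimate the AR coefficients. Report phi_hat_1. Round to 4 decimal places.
\hat\phi_{1} = 0.2530

The Yule-Walker equations for an AR(p) process read, in matrix form,
  Gamma_p phi = r_p,   with   (Gamma_p)_{ij} = gamma(|i - j|),
                       (r_p)_i = gamma(i),   i,j = 1..p.
Substitute the sample gammas (Toeplitz matrix and right-hand side of size 3):
  Gamma_p = [[4.4176, 2.7931, 2.8176], [2.7931, 4.4176, 2.7931], [2.8176, 2.7931, 4.4176]]
  r_p     = [2.7931, 2.8176, 2.9067]
Written out (R1..R3):
  (R1) 4.4176 phi_1 + 2.7931 phi_2 + 2.8176 phi_3 = 2.7931
  (R2) 2.7931 phi_1 + 4.4176 phi_2 + 2.7931 phi_3 = 2.8176
  (R3) 2.8176 phi_1 + 2.7931 phi_2 + 4.4176 phi_3 = 2.9067
Gaussian elimination:
  R2 <- R2 - (2.7931/4.4176) R1 = R2 - (0.632266) R1:  2.651617 phi_2 + 1.011626 phi_3 = 1.051617
  R3 <- R3 - (2.8176/4.4176) R1 = R3 - (0.637812) R1:  1.011626 phi_2 + 2.6205 phi_3 = 1.125226
  R3 <- R3 - (1.011626/2.651617) R2 = R3 - (0.381513) R2:  2.234551 phi_3 = 0.724021
Back-substitution:
  phi_hat_3 = 0.724021 / 2.234551 = 0.324012
  phi_hat_2 = (1.051617 - (1.011626)(0.324012)) / 2.651617 = 0.27298
  phi_hat_1 = (2.7931 - (2.7931)(0.27298) - (2.8176)(0.324012)) / 4.4176 = 0.253012
So phi_hat = [0.2530, 0.2730, 0.3240].
Therefore phi_hat_1 = 0.2530.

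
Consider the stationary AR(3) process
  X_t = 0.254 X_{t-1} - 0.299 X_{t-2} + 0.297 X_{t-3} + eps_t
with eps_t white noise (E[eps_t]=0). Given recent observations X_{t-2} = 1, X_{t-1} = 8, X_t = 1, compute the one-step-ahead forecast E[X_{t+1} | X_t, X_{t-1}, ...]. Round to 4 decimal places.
E[X_{t+1} \mid \mathcal F_t] = -1.8410

For an AR(p) model X_t = c + sum_i phi_i X_{t-i} + eps_t, the
one-step-ahead conditional mean is
  E[X_{t+1} | X_t, ...] = c + sum_i phi_i X_{t+1-i}.
Substitute known values:
  E[X_{t+1} | ...] = (0.254) * (1) + (-0.299) * (8) + (0.297) * (1)
                   = -1.8410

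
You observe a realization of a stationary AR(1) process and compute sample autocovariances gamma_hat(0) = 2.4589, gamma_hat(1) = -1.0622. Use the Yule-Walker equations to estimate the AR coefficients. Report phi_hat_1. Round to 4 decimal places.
\hat\phi_{1} = -0.4320

The Yule-Walker equations for an AR(p) process read, in matrix form,
  Gamma_p phi = r_p,   with   (Gamma_p)_{ij} = gamma(|i - j|),
                       (r_p)_i = gamma(i),   i,j = 1..p.
Substitute the sample gammas (Toeplitz matrix and right-hand side of size 1):
  Gamma_p = [[2.4589]]
  r_p     = [-1.0622]
With p = 1 this is the single equation gamma(0) phi_1 = gamma(1):
  phi_hat_1 = gamma(1) / gamma(0) = -1.0622 / 2.4589 = -0.4320.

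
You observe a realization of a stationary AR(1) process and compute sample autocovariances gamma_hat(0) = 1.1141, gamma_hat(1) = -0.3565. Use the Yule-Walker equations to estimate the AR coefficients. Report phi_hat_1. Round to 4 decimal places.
\hat\phi_{1} = -0.3200

The Yule-Walker equations for an AR(p) process read, in matrix form,
  Gamma_p phi = r_p,   with   (Gamma_p)_{ij} = gamma(|i - j|),
                       (r_p)_i = gamma(i),   i,j = 1..p.
Substitute the sample gammas (Toeplitz matrix and right-hand side of size 1):
  Gamma_p = [[1.1141]]
  r_p     = [-0.3565]
With p = 1 this is the single equation gamma(0) phi_1 = gamma(1):
  phi_hat_1 = gamma(1) / gamma(0) = -0.3565 / 1.1141 = -0.3200.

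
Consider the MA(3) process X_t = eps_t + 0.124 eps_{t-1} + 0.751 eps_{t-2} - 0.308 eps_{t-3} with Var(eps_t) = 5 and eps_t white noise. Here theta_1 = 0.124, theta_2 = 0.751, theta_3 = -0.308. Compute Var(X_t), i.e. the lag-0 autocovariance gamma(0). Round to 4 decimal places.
\gamma(0) = 8.3712

For an MA(q) process X_t = eps_t + sum_i theta_i eps_{t-i} with
Var(eps_t) = sigma^2, the variance is
  gamma(0) = sigma^2 * (1 + sum_i theta_i^2).
  sum_i theta_i^2 = (0.124)^2 + (0.751)^2 + (-0.308)^2 = 0.015376 + 0.564001 + 0.094864 = 0.674241.
  gamma(0) = 5 * (1 + 0.674241) = 5 * 1.674241 = 8.371205, which rounds to 8.3712.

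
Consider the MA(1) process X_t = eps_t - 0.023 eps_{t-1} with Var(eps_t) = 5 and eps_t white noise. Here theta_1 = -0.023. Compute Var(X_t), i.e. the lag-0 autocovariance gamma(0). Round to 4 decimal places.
\gamma(0) = 5.0026

For an MA(q) process X_t = eps_t + sum_i theta_i eps_{t-i} with
Var(eps_t) = sigma^2, the variance is
  gamma(0) = sigma^2 * (1 + sum_i theta_i^2).
  sum_i theta_i^2 = (-0.023)^2 = 0.000529.
  gamma(0) = 5 * (1 + 0.000529) = 5 * 1.000529 = 5.002645, which rounds to 5.0026.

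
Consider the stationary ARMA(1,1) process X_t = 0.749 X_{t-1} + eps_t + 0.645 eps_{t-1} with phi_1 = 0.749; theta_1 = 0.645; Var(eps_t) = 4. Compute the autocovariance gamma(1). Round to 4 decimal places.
\gamma(1) = 18.8378

Multiply the model equation by X_{t-k} and take expectations. With theta_0 = psi_0 = 1 and psi_j the MA(infinity) weights, this gives
  gamma(k) - sum_i phi_i gamma(k-i) = c_k,
  c_k = sigma^2 * sum_{j=k..q} theta_j psi_{j-k}   (c_k = 0 for k > q),
using gamma(-m) = gamma(m).
psi-weights needed (psi_j = theta_j + sum_i phi_i psi_{j-i}):
  psi_1 = theta_1 + phi_1 = 0.645 + (0.749) = 1.394
Right-hand sides:
  c_0 = sigma^2 (1 + theta_1 psi_1) = 4 * (1 + (0.645)(1.394)) = 4 * 1.89913 = 7.59652
  c_1 = sigma^2 theta_1 = 4 * (0.645) = 2.58
  c_2 = 0
Equations for k = 0 and k = 1 (AR order 1):
  gamma(0) = phi_1 gamma(1) + c_0
  gamma(1) = phi_1 gamma(0) + c_1
Substituting the second into the first: gamma(0) (1 - phi_1^2) = c_0 + phi_1 c_1, so
  gamma(0) = (c_0 + phi_1 c_1) / (1 - phi_1^2) = (7.59652 + (0.749)(2.58)) / (1 - (0.749)^2) = 9.52894 / 0.438999 = 21.706063.
  gamma(1) = phi_1 gamma(0) + c_1 = (0.749)(21.706063) + (2.58) = 18.837841.
Therefore gamma(1) = 18.8378 (to 4 decimal places).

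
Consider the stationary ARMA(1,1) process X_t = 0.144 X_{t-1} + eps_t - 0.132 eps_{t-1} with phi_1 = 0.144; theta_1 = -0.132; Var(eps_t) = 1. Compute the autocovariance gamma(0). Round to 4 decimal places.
\gamma(0) = 1.0001

Multiply the model equation by X_{t-k} and take expectations. With theta_0 = psi_0 = 1 and psi_j the MA(infinity) weights, this gives
  gamma(k) - sum_i phi_i gamma(k-i) = c_k,
  c_k = sigma^2 * sum_{j=k..q} theta_j psi_{j-k}   (c_k = 0 for k > q),
using gamma(-m) = gamma(m).
psi-weights needed (psi_j = theta_j + sum_i phi_i psi_{j-i}):
  psi_1 = theta_1 + phi_1 = -0.132 + (0.144) = 0.012
Right-hand sides:
  c_0 = sigma^2 (1 + theta_1 psi_1) = 1 * (1 + (-0.132)(0.012)) = 1 * 0.998416 = 0.998416
  c_1 = sigma^2 theta_1 = 1 * (-0.132) = -0.132
  c_2 = 0
Equations for k = 0 and k = 1 (AR order 1):
  gamma(0) = phi_1 gamma(1) + c_0
  gamma(1) = phi_1 gamma(0) + c_1
Substituting the second into the first: gamma(0) (1 - phi_1^2) = c_0 + phi_1 c_1, so
  gamma(0) = (c_0 + phi_1 c_1) / (1 - phi_1^2) = (0.998416 + (0.144)(-0.132)) / (1 - (0.144)^2) = 0.979408 / 0.979264 = 1.000147.
Therefore gamma(0) = 1.0001 (to 4 decimal places).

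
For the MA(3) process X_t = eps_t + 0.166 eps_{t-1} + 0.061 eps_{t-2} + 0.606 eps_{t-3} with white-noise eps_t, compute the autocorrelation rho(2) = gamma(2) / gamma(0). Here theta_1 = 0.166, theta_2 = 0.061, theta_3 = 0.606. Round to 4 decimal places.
\rho(2) = 0.1155

For an MA(q) process with theta_0 = 1, the autocovariance is
  gamma(k) = sigma^2 * sum_{i=0..q-k} theta_i * theta_{i+k},
and rho(k) = gamma(k) / gamma(0). Sigma^2 cancels.
  numerator   = (1)*(0.061) + (0.166)*(0.606) = 0.161596.
  denominator = (1)^2 + (0.166)^2 + (0.061)^2 + (0.606)^2 = 1.398513.
  rho(2) = 0.161596 / 1.398513 = 0.1155.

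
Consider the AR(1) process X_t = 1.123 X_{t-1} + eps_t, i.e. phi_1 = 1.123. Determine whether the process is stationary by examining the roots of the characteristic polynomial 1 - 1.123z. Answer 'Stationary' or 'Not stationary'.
\text{Not stationary}

The AR(p) characteristic polynomial is P(z) = 1 - 1.123z.
Stationarity requires all roots to lie outside the unit circle, i.e. |z| > 1 for every root.
This is linear in z: 1 + (-1.123) z = 0  =>  z = -1/(-1.123) = 0.890472,  |z| = 0.890472.
Moduli of all roots: 0.8905.
All moduli strictly greater than 1? No.
Verdict: Not stationary.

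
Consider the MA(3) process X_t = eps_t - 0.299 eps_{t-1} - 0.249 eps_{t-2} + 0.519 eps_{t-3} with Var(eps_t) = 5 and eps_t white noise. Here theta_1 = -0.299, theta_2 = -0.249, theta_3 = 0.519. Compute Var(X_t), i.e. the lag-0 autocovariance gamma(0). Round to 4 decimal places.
\gamma(0) = 7.1038

For an MA(q) process X_t = eps_t + sum_i theta_i eps_{t-i} with
Var(eps_t) = sigma^2, the variance is
  gamma(0) = sigma^2 * (1 + sum_i theta_i^2).
  sum_i theta_i^2 = (-0.299)^2 + (-0.249)^2 + (0.519)^2 = 0.089401 + 0.062001 + 0.269361 = 0.420763.
  gamma(0) = 5 * (1 + 0.420763) = 5 * 1.420763 = 7.103815, which rounds to 7.1038.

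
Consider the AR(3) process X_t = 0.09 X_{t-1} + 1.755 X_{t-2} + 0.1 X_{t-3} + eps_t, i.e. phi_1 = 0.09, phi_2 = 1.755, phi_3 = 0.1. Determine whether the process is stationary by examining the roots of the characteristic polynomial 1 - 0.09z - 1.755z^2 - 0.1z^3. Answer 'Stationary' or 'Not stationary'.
\text{Not stationary}

The AR(p) characteristic polynomial is P(z) = 1 - 0.09z - 1.755z^2 - 0.1z^3.
Stationarity requires all roots to lie outside the unit circle, i.e. |z| > 1 for every root.
Degree 3: look for a simple real root z0 first, then factor out (1 - z/z0) and solve the remaining quadratic.
Testing z0 = -0.8: P(-0.8) = 1 + (-0.09)(-0.8) + (-1.755)(-0.8)^2 + (-0.1)(-0.8)^3
  = 1 + (0.072) + (-1.1232) + (0.0512) = 0.  So z_0 = -0.8 is a root, |z_0| = 0.8.
Divide out the factor (1 + 1.25 z) = (1 - z/z0) (since 1/z0 = -1.25):
  P(z) = (1 + 1.25 z)(1 + (-1.34) z + (-0.08) z^2)
  [check: z-coef -1.34 - (-1.25) = -0.09; z^2-coef -0.08 - (-1.25)(-1.34) = -1.755; z^3-coef -(-1.25)(-0.08) = -0.1.]
Remaining roots from the quadratic factor 1 + (-1.34) z + (-0.08) z^2:
  Set 1 + (-1.34) z + (-0.08) z^2 = 0, i.e. a z^2 + b z + c = 0 with a = -0.08, b = -1.34, c = 1.
  Discriminant D = b^2 - 4ac = (-1.34)^2 - 4*(-0.08)*1 = 1.7956 - (-0.32) = 2.1156.
  D >= 0, so the roots are real: z = (-b +/- sqrt(D)) / (2a) = (1.34 +/- 1.45451) / (-0.16).
    z_1 = (1.34 + 1.45451) / (-0.16) = -17.4657,   |z_1| = 17.4657.
    z_2 = (1.34 - 1.45451) / (-0.16) = 0.7157,   |z_2| = 0.7157.
Moduli of all roots: 0.8000, 17.4657, 0.7157.
All moduli strictly greater than 1? No.
Verdict: Not stationary.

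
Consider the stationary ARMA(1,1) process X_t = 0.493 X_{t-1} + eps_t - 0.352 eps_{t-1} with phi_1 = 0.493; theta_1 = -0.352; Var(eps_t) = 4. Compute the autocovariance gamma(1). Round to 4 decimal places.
\gamma(1) = 0.6158

Multiply the model equation by X_{t-k} and take expectations. With theta_0 = psi_0 = 1 and psi_j the MA(infinity) weights, this gives
  gamma(k) - sum_i phi_i gamma(k-i) = c_k,
  c_k = sigma^2 * sum_{j=k..q} theta_j psi_{j-k}   (c_k = 0 for k > q),
using gamma(-m) = gamma(m).
psi-weights needed (psi_j = theta_j + sum_i phi_i psi_{j-i}):
  psi_1 = theta_1 + phi_1 = -0.352 + (0.493) = 0.141
Right-hand sides:
  c_0 = sigma^2 (1 + theta_1 psi_1) = 4 * (1 + (-0.352)(0.141)) = 4 * 0.950368 = 3.801472
  c_1 = sigma^2 theta_1 = 4 * (-0.352) = -1.408
  c_2 = 0
Equations for k = 0 and k = 1 (AR order 1):
  gamma(0) = phi_1 gamma(1) + c_0
  gamma(1) = phi_1 gamma(0) + c_1
Substituting the second into the first: gamma(0) (1 - phi_1^2) = c_0 + phi_1 c_1, so
  gamma(0) = (c_0 + phi_1 c_1) / (1 - phi_1^2) = (3.801472 + (0.493)(-1.408)) / (1 - (0.493)^2) = 3.107328 / 0.756951 = 4.105058.
  gamma(1) = phi_1 gamma(0) + c_1 = (0.493)(4.105058) + (-1.408) = 0.615794.
Therefore gamma(1) = 0.6158 (to 4 decimal places).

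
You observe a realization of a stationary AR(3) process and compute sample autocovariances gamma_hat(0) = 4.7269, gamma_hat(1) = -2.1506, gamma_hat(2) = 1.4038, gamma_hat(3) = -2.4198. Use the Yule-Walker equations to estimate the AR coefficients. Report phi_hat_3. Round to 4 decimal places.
\hat\phi_{3} = -0.4350

The Yule-Walker equations for an AR(p) process read, in matrix form,
  Gamma_p phi = r_p,   with   (Gamma_p)_{ij} = gamma(|i - j|),
                       (r_p)_i = gamma(i),   i,j = 1..p.
Substitute the sample gammas (Toeplitz matrix and right-hand side of size 3):
  Gamma_p = [[4.7269, -2.1506, 1.4038], [-2.1506, 4.7269, -2.1506], [1.4038, -2.1506, 4.7269]]
  r_p     = [-2.1506, 1.4038, -2.4198]
Written out (R1..R3):
  (R1) 4.7269 phi_1 - 2.1506 phi_2 + 1.4038 phi_3 = -2.1506
  (R2) -2.1506 phi_1 + 4.7269 phi_2 - 2.1506 phi_3 = 1.4038
  (R3) 1.4038 phi_1 - 2.1506 phi_2 + 4.7269 phi_3 = -2.4198
Gaussian elimination:
  R2 <- R2 - (-2.1506/4.7269) R1 = R2 - (-0.45497) R1:  3.74844 phi_2 - 1.511912 phi_3 = 0.42534
  R3 <- R3 - (1.4038/4.7269) R1 = R3 - (0.296981) R1:  -1.511912 phi_2 + 4.309998 phi_3 = -1.781112
  R3 <- R3 - (-1.511912/3.74844) R2 = R3 - (-0.403344) R2:  3.700177 phi_3 = -1.609554
Back-substitution:
  phi_hat_3 = -1.609554 / 3.700177 = -0.434994
  phi_hat_2 = (0.42534 - (-1.511912)(-0.434994)) / 3.74844 = -0.061981
  phi_hat_1 = (-2.1506 - (-2.1506)(-0.061981) - (1.4038)(-0.434994)) / 4.7269 = -0.353985
So phi_hat = [-0.3540, -0.0620, -0.4350].
Therefore phi_hat_3 = -0.4350.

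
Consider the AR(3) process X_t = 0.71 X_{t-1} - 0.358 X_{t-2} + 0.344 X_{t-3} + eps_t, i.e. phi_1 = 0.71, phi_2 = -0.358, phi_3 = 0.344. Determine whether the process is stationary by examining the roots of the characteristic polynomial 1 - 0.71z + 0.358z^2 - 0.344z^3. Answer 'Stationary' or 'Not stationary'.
\text{Stationary}

The AR(p) characteristic polynomial is P(z) = 1 - 0.71z + 0.358z^2 - 0.344z^3.
Stationarity requires all roots to lie outside the unit circle, i.e. |z| > 1 for every root.
Degree 3: look for a simple real root z0 first, then factor out (1 - z/z0) and solve the remaining quadratic.
Testing z0 = 1.25: P(1.25) = 1 + (-0.71)(1.25) + (0.358)(1.25)^2 + (-0.344)(1.25)^3
  = 1 + (-0.8875) + (0.559375) + (-0.671875) = 0.  So z_0 = 1.25 is a root, |z_0| = 1.25.
Divide out the factor (1 - 0.8 z) = (1 - z/z0) (since 1/z0 = 0.8):
  P(z) = (1 - 0.8 z)(1 + (0.09) z + (0.43) z^2)
  [check: z-coef 0.09 - (0.8) = -0.71; z^2-coef 0.43 - (0.8)(0.09) = 0.358; z^3-coef -(0.8)(0.43) = -0.344.]
Remaining roots from the quadratic factor 1 + (0.09) z + (0.43) z^2:
  Set 1 + (0.09) z + (0.43) z^2 = 0, i.e. a z^2 + b z + c = 0 with a = 0.43, b = 0.09, c = 1.
  Discriminant D = b^2 - 4ac = (0.09)^2 - 4*(0.43)*1 = 0.0081 - (1.72) = -1.7119.
  D < 0, so the roots are the complex-conjugate pair z = (-b +/- i sqrt(-D)) / (2a) = -0.1047 +/- 1.5214i.
  For a conjugate pair |z|^2 = z * conj(z) = (product of roots) = c/a = 1/(0.43) = 2.325581, so |z| = sqrt(2.325581) = 1.525 for both roots.
Moduli of all roots: 1.2500, 1.5250, 1.5250.
All moduli strictly greater than 1? Yes.
Verdict: Stationary.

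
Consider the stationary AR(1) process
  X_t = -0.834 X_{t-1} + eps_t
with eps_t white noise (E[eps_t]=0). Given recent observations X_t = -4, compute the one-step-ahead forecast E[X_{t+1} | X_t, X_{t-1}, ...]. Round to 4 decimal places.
E[X_{t+1} \mid \mathcal F_t] = 3.3360

For an AR(p) model X_t = c + sum_i phi_i X_{t-i} + eps_t, the
one-step-ahead conditional mean is
  E[X_{t+1} | X_t, ...] = c + sum_i phi_i X_{t+1-i}.
Substitute known values:
  E[X_{t+1} | ...] = (-0.834) * (-4)
                   = 3.3360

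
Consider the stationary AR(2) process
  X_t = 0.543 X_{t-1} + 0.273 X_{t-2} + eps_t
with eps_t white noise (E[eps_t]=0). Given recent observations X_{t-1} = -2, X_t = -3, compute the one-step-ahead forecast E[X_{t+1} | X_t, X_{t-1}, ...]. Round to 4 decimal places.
E[X_{t+1} \mid \mathcal F_t] = -2.1750

For an AR(p) model X_t = c + sum_i phi_i X_{t-i} + eps_t, the
one-step-ahead conditional mean is
  E[X_{t+1} | X_t, ...] = c + sum_i phi_i X_{t+1-i}.
Substitute known values:
  E[X_{t+1} | ...] = (0.543) * (-3) + (0.273) * (-2)
                   = -2.1750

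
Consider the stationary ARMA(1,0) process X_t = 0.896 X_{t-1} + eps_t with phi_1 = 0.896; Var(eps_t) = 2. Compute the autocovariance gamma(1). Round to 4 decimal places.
\gamma(1) = 9.0880

Multiply the model equation by X_{t-k} and take expectations. With theta_0 = psi_0 = 1 and psi_j the MA(infinity) weights, this gives
  gamma(k) - sum_i phi_i gamma(k-i) = c_k,
  c_k = sigma^2 * sum_{j=k..q} theta_j psi_{j-k}   (c_k = 0 for k > q),
using gamma(-m) = gamma(m).
Pure AR (q = 0): c_0 = sigma^2 = 2, c_k = 0 for k >= 1.
Equations for k = 0 and k = 1 (AR order 1):
  gamma(0) = phi_1 gamma(1) + c_0
  gamma(1) = phi_1 gamma(0) + c_1
Substituting the second into the first: gamma(0) (1 - phi_1^2) = c_0 + phi_1 c_1, so
  gamma(0) = c_0 / (1 - phi_1^2) = 2 / (1 - (0.896)^2) = 2 / 0.197184 = 10.142811.
  gamma(1) = phi_1 gamma(0) = (0.896)(10.142811) = 9.087958.
Therefore gamma(1) = 9.0880 (to 4 decimal places).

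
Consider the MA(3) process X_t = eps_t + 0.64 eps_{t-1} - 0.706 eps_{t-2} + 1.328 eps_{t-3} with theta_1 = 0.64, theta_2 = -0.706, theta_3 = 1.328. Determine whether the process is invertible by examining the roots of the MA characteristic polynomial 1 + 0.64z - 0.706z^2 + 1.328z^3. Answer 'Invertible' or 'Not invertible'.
\text{Not invertible}

The MA(q) characteristic polynomial is P(z) = 1 + 0.64z - 0.706z^2 + 1.328z^3.
Invertibility requires all roots to lie outside the unit circle, i.e. |z| > 1 for every root.
Degree 3: look for a simple real root z0 first, then factor out (1 - z/z0) and solve the remaining quadratic.
Testing z0 = -0.625: P(-0.625) = 1 + (0.64)(-0.625) + (-0.706)(-0.625)^2 + (1.328)(-0.625)^3
  = 1 + (-0.4) + (-0.275781) + (-0.324219) = 0.  So z_0 = -0.625 is a root, |z_0| = 0.625.
Divide out the factor (1 + 1.6 z) = (1 - z/z0) (since 1/z0 = -1.6):
  P(z) = (1 + 1.6 z)(1 + (-0.96) z + (0.83) z^2)
  [check: z-coef -0.96 - (-1.6) = 0.64; z^2-coef 0.83 - (-1.6)(-0.96) = -0.706; z^3-coef -(-1.6)(0.83) = 1.328.]
Remaining roots from the quadratic factor 1 + (-0.96) z + (0.83) z^2:
  Set 1 + (-0.96) z + (0.83) z^2 = 0, i.e. a z^2 + b z + c = 0 with a = 0.83, b = -0.96, c = 1.
  Discriminant D = b^2 - 4ac = (-0.96)^2 - 4*(0.83)*1 = 0.9216 - (3.32) = -2.3984.
  D < 0, so the roots are the complex-conjugate pair z = (-b +/- i sqrt(-D)) / (2a) = 0.5783 +/- 0.9329i.
  For a conjugate pair |z|^2 = z * conj(z) = (product of roots) = c/a = 1/(0.83) = 1.204819, so |z| = sqrt(1.204819) = 1.0976 for both roots.
Moduli of all roots: 0.6250, 1.0976, 1.0976.
All moduli strictly greater than 1? No.
Verdict: Not invertible.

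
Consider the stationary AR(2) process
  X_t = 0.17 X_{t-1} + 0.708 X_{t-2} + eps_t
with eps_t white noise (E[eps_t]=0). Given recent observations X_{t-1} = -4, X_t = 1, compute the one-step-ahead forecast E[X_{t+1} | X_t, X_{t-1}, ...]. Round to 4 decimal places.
E[X_{t+1} \mid \mathcal F_t] = -2.6620

For an AR(p) model X_t = c + sum_i phi_i X_{t-i} + eps_t, the
one-step-ahead conditional mean is
  E[X_{t+1} | X_t, ...] = c + sum_i phi_i X_{t+1-i}.
Substitute known values:
  E[X_{t+1} | ...] = (0.17) * (1) + (0.708) * (-4)
                   = -2.6620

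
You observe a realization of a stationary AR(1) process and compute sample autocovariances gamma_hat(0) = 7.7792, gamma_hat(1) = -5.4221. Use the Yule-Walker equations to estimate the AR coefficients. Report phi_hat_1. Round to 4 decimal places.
\hat\phi_{1} = -0.6970

The Yule-Walker equations for an AR(p) process read, in matrix form,
  Gamma_p phi = r_p,   with   (Gamma_p)_{ij} = gamma(|i - j|),
                       (r_p)_i = gamma(i),   i,j = 1..p.
Substitute the sample gammas (Toeplitz matrix and right-hand side of size 1):
  Gamma_p = [[7.7792]]
  r_p     = [-5.4221]
With p = 1 this is the single equation gamma(0) phi_1 = gamma(1):
  phi_hat_1 = gamma(1) / gamma(0) = -5.4221 / 7.7792 = -0.6970.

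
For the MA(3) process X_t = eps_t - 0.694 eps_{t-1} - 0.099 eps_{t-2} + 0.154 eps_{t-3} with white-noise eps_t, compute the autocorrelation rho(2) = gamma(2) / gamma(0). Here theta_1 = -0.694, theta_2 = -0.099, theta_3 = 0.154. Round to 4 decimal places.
\rho(2) = -0.1359

For an MA(q) process with theta_0 = 1, the autocovariance is
  gamma(k) = sigma^2 * sum_{i=0..q-k} theta_i * theta_{i+k},
and rho(k) = gamma(k) / gamma(0). Sigma^2 cancels.
  numerator   = (1)*(-0.099) + (-0.694)*(0.154) = -0.205876.
  denominator = (1)^2 + (-0.694)^2 + (-0.099)^2 + (0.154)^2 = 1.515153.
  rho(2) = -0.205876 / 1.515153 = -0.1359.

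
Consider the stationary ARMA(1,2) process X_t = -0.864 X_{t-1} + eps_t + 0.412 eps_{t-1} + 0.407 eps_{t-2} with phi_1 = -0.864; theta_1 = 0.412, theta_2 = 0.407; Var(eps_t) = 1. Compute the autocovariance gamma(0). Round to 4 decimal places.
\gamma(0) = 3.7133

Multiply the model equation by X_{t-k} and take expectations. With theta_0 = psi_0 = 1 and psi_j the MA(infinity) weights, this gives
  gamma(k) - sum_i phi_i gamma(k-i) = c_k,
  c_k = sigma^2 * sum_{j=k..q} theta_j psi_{j-k}   (c_k = 0 for k > q),
using gamma(-m) = gamma(m).
psi-weights needed (psi_j = theta_j + sum_i phi_i psi_{j-i}):
  psi_1 = theta_1 + phi_1 = 0.412 + (-0.864) = -0.452
  psi_2 = theta_2 + phi_1 psi_1 = 0.407 + (-0.864)(-0.452) = 0.797528
Right-hand sides:
  c_0 = sigma^2 (1 + theta_1 psi_1 + theta_2 psi_2) = 1 * (1 + (0.412)(-0.452) + (0.407)(0.797528)) = 1 * 1.13837 = 1.13837
  c_1 = sigma^2 (theta_1 + theta_2 psi_1) = 1 * (0.412 + (0.407)(-0.452)) = 0.228036
  c_2 = sigma^2 theta_2 = 1 * (0.407) = 0.407
Equations for k = 0 and k = 1 (AR order 1):
  gamma(0) = phi_1 gamma(1) + c_0
  gamma(1) = phi_1 gamma(0) + c_1
Substituting the second into the first: gamma(0) (1 - phi_1^2) = c_0 + phi_1 c_1, so
  gamma(0) = (c_0 + phi_1 c_1) / (1 - phi_1^2) = (1.13837 + (-0.864)(0.228036)) / (1 - (-0.864)^2) = 0.941347 / 0.253504 = 3.713341.
Therefore gamma(0) = 3.7133 (to 4 decimal places).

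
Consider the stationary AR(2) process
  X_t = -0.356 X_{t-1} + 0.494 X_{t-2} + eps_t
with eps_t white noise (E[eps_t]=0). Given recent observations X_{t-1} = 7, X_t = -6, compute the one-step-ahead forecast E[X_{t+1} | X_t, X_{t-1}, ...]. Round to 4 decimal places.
E[X_{t+1} \mid \mathcal F_t] = 5.5940

For an AR(p) model X_t = c + sum_i phi_i X_{t-i} + eps_t, the
one-step-ahead conditional mean is
  E[X_{t+1} | X_t, ...] = c + sum_i phi_i X_{t+1-i}.
Substitute known values:
  E[X_{t+1} | ...] = (-0.356) * (-6) + (0.494) * (7)
                   = 5.5940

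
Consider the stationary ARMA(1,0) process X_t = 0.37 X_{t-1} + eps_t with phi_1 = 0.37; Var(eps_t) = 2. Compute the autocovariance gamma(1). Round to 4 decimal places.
\gamma(1) = 0.8574

Multiply the model equation by X_{t-k} and take expectations. With theta_0 = psi_0 = 1 and psi_j the MA(infinity) weights, this gives
  gamma(k) - sum_i phi_i gamma(k-i) = c_k,
  c_k = sigma^2 * sum_{j=k..q} theta_j psi_{j-k}   (c_k = 0 for k > q),
using gamma(-m) = gamma(m).
Pure AR (q = 0): c_0 = sigma^2 = 2, c_k = 0 for k >= 1.
Equations for k = 0 and k = 1 (AR order 1):
  gamma(0) = phi_1 gamma(1) + c_0
  gamma(1) = phi_1 gamma(0) + c_1
Substituting the second into the first: gamma(0) (1 - phi_1^2) = c_0 + phi_1 c_1, so
  gamma(0) = c_0 / (1 - phi_1^2) = 2 / (1 - (0.37)^2) = 2 / 0.8631 = 2.317229.
  gamma(1) = phi_1 gamma(0) = (0.37)(2.317229) = 0.857375.
Therefore gamma(1) = 0.8574 (to 4 decimal places).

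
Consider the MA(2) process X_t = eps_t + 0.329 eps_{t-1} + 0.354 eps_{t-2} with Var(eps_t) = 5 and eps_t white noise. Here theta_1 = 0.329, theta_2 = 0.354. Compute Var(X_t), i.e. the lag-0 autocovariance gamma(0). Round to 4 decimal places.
\gamma(0) = 6.1678

For an MA(q) process X_t = eps_t + sum_i theta_i eps_{t-i} with
Var(eps_t) = sigma^2, the variance is
  gamma(0) = sigma^2 * (1 + sum_i theta_i^2).
  sum_i theta_i^2 = (0.329)^2 + (0.354)^2 = 0.108241 + 0.125316 = 0.233557.
  gamma(0) = 5 * (1 + 0.233557) = 5 * 1.233557 = 6.167785, which rounds to 6.1678.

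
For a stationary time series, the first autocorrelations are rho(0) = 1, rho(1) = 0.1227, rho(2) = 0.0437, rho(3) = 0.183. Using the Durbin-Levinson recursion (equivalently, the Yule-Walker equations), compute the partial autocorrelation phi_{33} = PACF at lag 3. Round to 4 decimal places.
\phi_{33} = 0.1770

The PACF at lag k is phi_{kk}, the last component of the solution
to the Yule-Walker system G_k phi = r_k where
  (G_k)_{ij} = rho(|i - j|), (r_k)_i = rho(i), i,j = 1..k.
Equivalently, Durbin-Levinson gives phi_{kk} iteratively:
  phi_{11} = rho(1)
  phi_{kk} = [rho(k) - sum_{j=1..k-1} phi_{k-1,j} rho(k-j)]
            / [1 - sum_{j=1..k-1} phi_{k-1,j} rho(j)],
  phi_{k,j} = phi_{k-1,j} - phi_{kk} phi_{k-1,k-j},  j = 1..k-1.
Step k = 1:
  phi_11 = rho(1) = 0.1227.
Step k = 2:
  phi_22 = [rho(2) - phi_11 rho(1)] / [1 - phi_11 rho(1)] = [0.0437 - (0.1227)(0.1227)] / [1 - (0.1227)(0.1227)]
         = 0.02864471 / 0.98494471 = 0.029083.
  Update: phi_21 = phi_11 - phi_22 phi_11 = 0.1227 - (0.029083)(0.1227) = 0.119132.
Step k = 3:
  phi_33 = [rho(3) - phi_21 rho(2) - phi_22 rho(1)] / [1 - phi_21 rho(1) - phi_22 rho(2)]
    numerator   = 0.183 - (0.119132)(0.0437) - (0.029083)(0.1227) = 0.17422552
    denominator = 1 - (0.119132)(0.1227) - (0.029083)(0.0437) = 0.98411165
  phi_33 = 0.17422552 / 0.98411165 = 0.177.
Therefore phi_{33} = 0.1770.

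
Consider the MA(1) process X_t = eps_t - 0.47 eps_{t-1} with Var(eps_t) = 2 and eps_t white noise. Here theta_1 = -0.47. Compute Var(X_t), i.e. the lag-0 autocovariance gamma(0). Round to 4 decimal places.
\gamma(0) = 2.4418

For an MA(q) process X_t = eps_t + sum_i theta_i eps_{t-i} with
Var(eps_t) = sigma^2, the variance is
  gamma(0) = sigma^2 * (1 + sum_i theta_i^2).
  sum_i theta_i^2 = (-0.47)^2 = 0.2209.
  gamma(0) = 2 * (1 + 0.2209) = 2 * 1.2209 = 2.4418.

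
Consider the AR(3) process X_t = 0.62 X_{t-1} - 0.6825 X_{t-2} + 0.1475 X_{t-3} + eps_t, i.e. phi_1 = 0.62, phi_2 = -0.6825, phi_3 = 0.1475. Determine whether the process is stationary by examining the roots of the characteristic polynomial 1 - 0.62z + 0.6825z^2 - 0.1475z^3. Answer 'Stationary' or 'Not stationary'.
\text{Stationary}

The AR(p) characteristic polynomial is P(z) = 1 - 0.62z + 0.6825z^2 - 0.1475z^3.
Stationarity requires all roots to lie outside the unit circle, i.e. |z| > 1 for every root.
Degree 3: look for a simple real root z0 first, then factor out (1 - z/z0) and solve the remaining quadratic.
Testing z0 = 4: P(4) = 1 + (-0.62)(4) + (0.6825)(4)^2 + (-0.1475)(4)^3
  = 1 + (-2.48) + (10.92) + (-9.44) = 0.  So z_0 = 4 is a root, |z_0| = 4.
Divide out the factor (1 - 0.25 z) = (1 - z/z0) (since 1/z0 = 0.25):
  P(z) = (1 - 0.25 z)(1 + (-0.37) z + (0.59) z^2)
  [check: z-coef -0.37 - (0.25) = -0.62; z^2-coef 0.59 - (0.25)(-0.37) = 0.6825; z^3-coef -(0.25)(0.59) = -0.1475.]
Remaining roots from the quadratic factor 1 + (-0.37) z + (0.59) z^2:
  Set 1 + (-0.37) z + (0.59) z^2 = 0, i.e. a z^2 + b z + c = 0 with a = 0.59, b = -0.37, c = 1.
  Discriminant D = b^2 - 4ac = (-0.37)^2 - 4*(0.59)*1 = 0.1369 - (2.36) = -2.2231.
  D < 0, so the roots are the complex-conjugate pair z = (-b +/- i sqrt(-D)) / (2a) = 0.3136 +/- 1.2636i.
  For a conjugate pair |z|^2 = z * conj(z) = (product of roots) = c/a = 1/(0.59) = 1.694915, so |z| = sqrt(1.694915) = 1.3019 for both roots.
Moduli of all roots: 4.0000, 1.3019, 1.3019.
All moduli strictly greater than 1? Yes.
Verdict: Stationary.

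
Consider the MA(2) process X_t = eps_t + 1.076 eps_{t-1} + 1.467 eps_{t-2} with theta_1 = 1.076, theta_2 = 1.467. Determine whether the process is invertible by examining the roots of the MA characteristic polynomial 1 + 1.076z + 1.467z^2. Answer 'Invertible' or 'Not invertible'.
\text{Not invertible}

The MA(q) characteristic polynomial is P(z) = 1 + 1.076z + 1.467z^2.
Invertibility requires all roots to lie outside the unit circle, i.e. |z| > 1 for every root.
Set 1 + (1.076) z + (1.467) z^2 = 0, i.e. a z^2 + b z + c = 0 with a = 1.467, b = 1.076, c = 1.
Discriminant D = b^2 - 4ac = (1.076)^2 - 4*(1.467)*1 = 1.157776 - (5.868) = -4.710224.
D < 0, so the roots are the complex-conjugate pair z = (-b +/- i sqrt(-D)) / (2a) = -0.3667 +/- 0.7397i.
For a conjugate pair |z|^2 = z * conj(z) = (product of roots) = c/a = 1/(1.467) = 0.681663, so |z| = sqrt(0.681663) = 0.8256 for both roots.
Moduli of all roots: 0.8256, 0.8256.
All moduli strictly greater than 1? No.
Verdict: Not invertible.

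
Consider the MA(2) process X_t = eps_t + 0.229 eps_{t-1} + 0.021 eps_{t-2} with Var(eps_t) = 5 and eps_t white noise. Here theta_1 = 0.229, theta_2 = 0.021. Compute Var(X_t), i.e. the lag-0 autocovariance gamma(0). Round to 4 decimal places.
\gamma(0) = 5.2644

For an MA(q) process X_t = eps_t + sum_i theta_i eps_{t-i} with
Var(eps_t) = sigma^2, the variance is
  gamma(0) = sigma^2 * (1 + sum_i theta_i^2).
  sum_i theta_i^2 = (0.229)^2 + (0.021)^2 = 0.052441 + 0.000441 = 0.052882.
  gamma(0) = 5 * (1 + 0.052882) = 5 * 1.052882 = 5.26441, which rounds to 5.2644.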